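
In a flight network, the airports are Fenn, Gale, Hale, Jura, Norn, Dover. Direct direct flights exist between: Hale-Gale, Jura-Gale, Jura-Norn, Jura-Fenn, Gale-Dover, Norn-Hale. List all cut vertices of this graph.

Removing Gale increases the component count from 1 to 2, so Gale is a cut vertex.
Removing Jura increases the component count from 1 to 2, so Jura is a cut vertex.
By contrast removing Dover leaves 1 component; it is not a cut vertex. No other vertex is a cut vertex either.

Gale, Jura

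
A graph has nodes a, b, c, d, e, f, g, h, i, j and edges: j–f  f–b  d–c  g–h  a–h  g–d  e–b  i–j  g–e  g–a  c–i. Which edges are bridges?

none

The edges on the cycle g-a-h-g are not bridges since each lies on that cycle.
Every edge lies on some cycle, so there are no bridges.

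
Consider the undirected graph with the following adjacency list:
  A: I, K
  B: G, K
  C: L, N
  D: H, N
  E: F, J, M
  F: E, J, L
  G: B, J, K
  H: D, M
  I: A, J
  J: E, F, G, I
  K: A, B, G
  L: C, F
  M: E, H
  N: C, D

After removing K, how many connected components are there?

1

With K gone, the remaining components are: {A, B, C, D, E, F, G, H, I, J, L, M, N}.
That is 1 component.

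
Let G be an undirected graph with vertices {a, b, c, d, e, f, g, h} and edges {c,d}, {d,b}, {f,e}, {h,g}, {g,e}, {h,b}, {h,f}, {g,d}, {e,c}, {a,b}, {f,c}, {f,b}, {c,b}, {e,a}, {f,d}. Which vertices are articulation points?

none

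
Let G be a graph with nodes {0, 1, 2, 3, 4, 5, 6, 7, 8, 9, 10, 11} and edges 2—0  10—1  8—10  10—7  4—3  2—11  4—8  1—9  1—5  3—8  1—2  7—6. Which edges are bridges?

The edges on the cycle 4-3-8-4 are not bridges since each lies on that cycle.
But removing 10—1 disconnects 10 from 1; removing 8—10 disconnects 8 from 10; removing 1—2 disconnects 1 from 2; removing 10—7 disconnects 10 from 7 — these are bridges.
In total 9 edges are bridges.

0-2, 1-10, 1-2, 1-5, 1-9, 10-7, 10-8, 11-2, 6-7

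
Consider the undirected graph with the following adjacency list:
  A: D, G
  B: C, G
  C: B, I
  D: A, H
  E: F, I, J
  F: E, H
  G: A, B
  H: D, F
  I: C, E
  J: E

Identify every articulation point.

Removing E increases the component count from 1 to 2, so E is a cut vertex.
By contrast removing H leaves 1 component; it is not a cut vertex. No other vertex is a cut vertex either.

E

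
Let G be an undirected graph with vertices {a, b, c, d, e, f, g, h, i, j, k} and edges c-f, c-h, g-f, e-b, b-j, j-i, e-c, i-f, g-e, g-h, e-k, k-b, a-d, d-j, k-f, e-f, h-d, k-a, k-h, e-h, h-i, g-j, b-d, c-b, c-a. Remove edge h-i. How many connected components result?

h and i are still connected via h-g-j-i, so the component count stays at 1.

1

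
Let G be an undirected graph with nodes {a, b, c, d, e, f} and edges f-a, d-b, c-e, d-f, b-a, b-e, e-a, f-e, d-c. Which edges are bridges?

The edges on the cycle d-b-a-e-c-d are not bridges since each lies on that cycle.
Every edge lies on some cycle, so there are no bridges.

none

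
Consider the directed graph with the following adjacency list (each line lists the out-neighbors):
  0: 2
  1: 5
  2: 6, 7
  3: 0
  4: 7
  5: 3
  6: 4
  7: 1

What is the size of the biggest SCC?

8

{0, 1, 2, 3, 4, 5, 6, 7} are all mutually reachable — one SCC of size 8.
The largest has 8 vertices.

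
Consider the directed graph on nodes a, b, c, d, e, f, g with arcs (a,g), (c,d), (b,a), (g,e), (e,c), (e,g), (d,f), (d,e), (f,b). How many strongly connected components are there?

1

{a, b, c, d, e, f, g} are all mutually reachable — one SCC of size 7.
That gives 1 strongly connected component.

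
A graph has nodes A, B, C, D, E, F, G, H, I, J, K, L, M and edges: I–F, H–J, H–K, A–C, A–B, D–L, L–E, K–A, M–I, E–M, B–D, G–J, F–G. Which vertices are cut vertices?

A

Removing A increases the component count from 1 to 2, so A is a cut vertex.
By contrast removing D leaves 1 component; it is not a cut vertex. No other vertex is a cut vertex either.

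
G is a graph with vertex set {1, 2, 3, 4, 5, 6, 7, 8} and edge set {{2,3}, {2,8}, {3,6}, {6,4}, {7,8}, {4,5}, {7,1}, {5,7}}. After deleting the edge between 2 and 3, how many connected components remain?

1

2 and 3 are still connected via 2-8-7-5-4-6-3, so the component count stays at 1.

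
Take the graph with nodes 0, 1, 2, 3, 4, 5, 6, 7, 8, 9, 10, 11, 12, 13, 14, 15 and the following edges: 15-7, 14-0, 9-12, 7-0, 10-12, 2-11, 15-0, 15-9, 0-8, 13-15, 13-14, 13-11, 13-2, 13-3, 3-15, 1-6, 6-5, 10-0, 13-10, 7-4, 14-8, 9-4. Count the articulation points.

2

Removing 6 increases the component count from 2 to 3, so 6 is a cut vertex.
Removing 13 increases the component count from 2 to 3, so 13 is a cut vertex.
By contrast removing 4 leaves 2 components; it is not a cut vertex. No other vertex is a cut vertex either.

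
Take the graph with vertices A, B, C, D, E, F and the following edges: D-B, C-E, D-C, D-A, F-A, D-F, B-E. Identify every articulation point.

Removing D increases the component count from 1 to 2, so D is a cut vertex.
By contrast removing F leaves 1 component; it is not a cut vertex. No other vertex is a cut vertex either.

D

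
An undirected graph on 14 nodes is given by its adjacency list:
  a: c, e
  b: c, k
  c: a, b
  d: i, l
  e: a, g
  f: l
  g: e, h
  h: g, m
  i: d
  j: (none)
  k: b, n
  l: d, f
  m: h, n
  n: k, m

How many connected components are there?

3

j is isolated — a component by itself.
Starting from d we can reach d, f, i, l. That is one component of size 4.
Starting from a we can reach a, b, c, e, g, h, k, m, n. That is one component of size 9.
Total: 3 components.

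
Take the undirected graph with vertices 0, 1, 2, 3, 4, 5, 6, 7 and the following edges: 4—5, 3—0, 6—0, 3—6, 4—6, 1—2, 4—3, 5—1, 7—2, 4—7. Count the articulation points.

Removing 4 increases the component count from 1 to 2, so 4 is a cut vertex.
By contrast removing 7 leaves 1 component; it is not a cut vertex. No other vertex is a cut vertex either.

1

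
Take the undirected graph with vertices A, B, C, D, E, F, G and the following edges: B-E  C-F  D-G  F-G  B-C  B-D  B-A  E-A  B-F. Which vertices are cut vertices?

B

Removing B increases the component count from 1 to 2, so B is a cut vertex.
By contrast removing E leaves 1 component; it is not a cut vertex. No other vertex is a cut vertex either.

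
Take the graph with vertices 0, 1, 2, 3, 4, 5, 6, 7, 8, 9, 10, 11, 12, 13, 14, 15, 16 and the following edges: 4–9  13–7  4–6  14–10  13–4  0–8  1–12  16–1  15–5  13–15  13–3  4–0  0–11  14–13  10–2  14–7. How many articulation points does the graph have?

Removing 0 increases the component count from 2 to 4, so 0 is a cut vertex.
Removing 1 increases the component count from 2 to 3, so 1 is a cut vertex.
Removing 4 increases the component count from 2 to 5, so 4 is a cut vertex.
Likewise 10, 13, 14, 15 are cut vertices.
By contrast removing 5 leaves 2 components; it is not a cut vertex. No other vertex is a cut vertex either.

7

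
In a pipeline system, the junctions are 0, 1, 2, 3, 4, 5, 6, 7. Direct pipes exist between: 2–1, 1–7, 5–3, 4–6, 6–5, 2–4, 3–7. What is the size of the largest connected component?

7

0 is isolated — a component by itself.
Starting from 1 we can reach 1, 2, 3, 4, 5, 6, 7. That is one component of size 7.
The largest has 7 vertices.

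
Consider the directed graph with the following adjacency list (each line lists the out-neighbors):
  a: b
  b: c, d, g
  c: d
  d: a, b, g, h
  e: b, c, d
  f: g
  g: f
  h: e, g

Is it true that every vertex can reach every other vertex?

There is no directed path from f to b, so the graph is not strongly connected.

No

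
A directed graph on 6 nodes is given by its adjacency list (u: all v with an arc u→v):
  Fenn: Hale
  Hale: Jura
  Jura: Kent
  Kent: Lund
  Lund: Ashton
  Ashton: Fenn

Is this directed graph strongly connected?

Yes

From Kent we can reach every vertex (Fenn, Hale, Jura, Kent, Lund, Ashton), and every vertex can reach Kent (Fenn, Hale, Jura, Kent, Lund, Ashton). So the whole graph is one strongly connected component.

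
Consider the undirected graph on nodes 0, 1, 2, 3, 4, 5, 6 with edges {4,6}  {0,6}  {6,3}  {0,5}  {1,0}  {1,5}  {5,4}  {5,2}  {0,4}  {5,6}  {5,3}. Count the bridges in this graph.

1

The edges on the cycle 0-5-4-0 are not bridges since each lies on that cycle.
But removing 2 - 5 disconnects 2 from 5 — this is a bridge.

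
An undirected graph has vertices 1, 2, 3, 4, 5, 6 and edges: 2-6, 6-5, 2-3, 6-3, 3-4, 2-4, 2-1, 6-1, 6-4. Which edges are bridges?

5-6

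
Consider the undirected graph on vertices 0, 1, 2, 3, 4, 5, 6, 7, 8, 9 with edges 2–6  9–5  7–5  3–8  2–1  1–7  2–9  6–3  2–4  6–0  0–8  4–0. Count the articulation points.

Removing 2 increases the component count from 1 to 2, so 2 is a cut vertex.
By contrast removing 3 leaves 1 component; it is not a cut vertex. No other vertex is a cut vertex either.

1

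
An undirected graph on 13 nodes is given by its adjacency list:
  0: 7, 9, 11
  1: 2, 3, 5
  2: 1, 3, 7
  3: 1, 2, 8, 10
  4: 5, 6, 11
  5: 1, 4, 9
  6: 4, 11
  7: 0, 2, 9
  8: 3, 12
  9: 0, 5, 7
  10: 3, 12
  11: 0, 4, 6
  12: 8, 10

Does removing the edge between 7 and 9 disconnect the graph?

No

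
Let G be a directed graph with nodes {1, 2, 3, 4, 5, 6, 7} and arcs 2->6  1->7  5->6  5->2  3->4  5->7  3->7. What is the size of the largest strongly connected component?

1

{3} is an SCC by itself.
{6} is an SCC by itself.
{1} is an SCC by itself.
{4} is an SCC by itself.
{2} is an SCC by itself.
(and 2 more singleton SCCs)
The largest has 1 vertex.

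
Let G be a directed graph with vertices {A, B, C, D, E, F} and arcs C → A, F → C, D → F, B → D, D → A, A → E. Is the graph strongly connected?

There is no directed path from C to D, so the graph is not strongly connected.

No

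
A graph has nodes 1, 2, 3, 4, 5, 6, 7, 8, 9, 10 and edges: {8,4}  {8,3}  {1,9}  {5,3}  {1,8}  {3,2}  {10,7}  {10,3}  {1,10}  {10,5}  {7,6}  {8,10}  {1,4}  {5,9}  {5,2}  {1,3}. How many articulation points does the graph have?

Removing 7 increases the component count from 1 to 2, so 7 is a cut vertex.
Removing 10 increases the component count from 1 to 2, so 10 is a cut vertex.
By contrast removing 1 leaves 1 component; it is not a cut vertex. No other vertex is a cut vertex either.

2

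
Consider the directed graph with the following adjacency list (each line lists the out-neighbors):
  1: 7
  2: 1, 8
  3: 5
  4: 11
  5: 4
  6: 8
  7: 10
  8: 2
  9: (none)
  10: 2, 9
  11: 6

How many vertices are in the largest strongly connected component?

5

{1, 2, 7, 8, 10} are all mutually reachable — one SCC of size 5.
{6} is an SCC by itself.
{4} is an SCC by itself.
{5} is an SCC by itself.
{3} is an SCC by itself.
(and 2 more singleton SCCs)
The largest has 5 vertices.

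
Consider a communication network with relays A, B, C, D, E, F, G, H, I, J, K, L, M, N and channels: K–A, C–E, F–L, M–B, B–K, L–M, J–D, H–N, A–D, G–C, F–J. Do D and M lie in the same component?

Yes

From D we can reach A, B, D, F, J, K, L, M, which includes M.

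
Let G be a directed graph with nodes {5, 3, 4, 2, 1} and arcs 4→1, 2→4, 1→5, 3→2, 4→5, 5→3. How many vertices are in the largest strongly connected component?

{1, 2, 3, 4, 5} are all mutually reachable — one SCC of size 5.
The largest has 5 vertices.

5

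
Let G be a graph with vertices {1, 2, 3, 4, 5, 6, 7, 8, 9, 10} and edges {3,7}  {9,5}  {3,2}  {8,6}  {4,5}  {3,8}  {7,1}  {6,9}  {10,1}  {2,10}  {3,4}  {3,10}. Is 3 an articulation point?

Deleting 3 raises the number of components from 1 to 2, so 3 is a cut vertex.

Yes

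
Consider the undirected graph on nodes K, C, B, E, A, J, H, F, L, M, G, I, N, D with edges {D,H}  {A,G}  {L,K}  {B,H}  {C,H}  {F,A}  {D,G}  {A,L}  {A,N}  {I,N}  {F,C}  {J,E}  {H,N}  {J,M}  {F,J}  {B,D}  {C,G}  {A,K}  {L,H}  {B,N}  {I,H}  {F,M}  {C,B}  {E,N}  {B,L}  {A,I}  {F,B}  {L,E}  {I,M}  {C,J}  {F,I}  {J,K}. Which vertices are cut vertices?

none

Removing J, for instance, still leaves 1 component. No single vertex removal increases the component count — the graph has no articulation points.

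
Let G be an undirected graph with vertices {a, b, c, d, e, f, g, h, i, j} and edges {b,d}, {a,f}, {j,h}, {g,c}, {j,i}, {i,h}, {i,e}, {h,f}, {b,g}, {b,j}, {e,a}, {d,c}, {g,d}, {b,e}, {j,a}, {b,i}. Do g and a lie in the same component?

From g we can reach a, b, c, d, e, f, g, h, i, j, which includes a.

Yes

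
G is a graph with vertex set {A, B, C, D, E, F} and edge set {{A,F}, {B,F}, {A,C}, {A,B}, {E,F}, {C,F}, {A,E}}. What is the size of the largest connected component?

5

D is isolated — a component by itself.
Starting from A we can reach A, B, C, E, F. That is one component of size 5.
The largest has 5 vertices.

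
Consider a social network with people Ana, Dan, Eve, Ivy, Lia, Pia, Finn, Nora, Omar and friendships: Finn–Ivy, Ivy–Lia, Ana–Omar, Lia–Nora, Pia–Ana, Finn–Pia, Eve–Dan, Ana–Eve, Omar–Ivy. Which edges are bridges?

Ana-Eve, Dan-Eve, Ivy-Lia, Lia-Nora

The edges on the cycle Finn-Pia-Ana-Omar-Ivy-Finn are not bridges since each lies on that cycle.
But removing Ivy–Lia disconnects Ivy from Lia; removing Lia–Nora disconnects Lia from Nora; removing Ana–Eve disconnects Ana from Eve; removing Dan–Eve disconnects Dan from Eve — these are bridges.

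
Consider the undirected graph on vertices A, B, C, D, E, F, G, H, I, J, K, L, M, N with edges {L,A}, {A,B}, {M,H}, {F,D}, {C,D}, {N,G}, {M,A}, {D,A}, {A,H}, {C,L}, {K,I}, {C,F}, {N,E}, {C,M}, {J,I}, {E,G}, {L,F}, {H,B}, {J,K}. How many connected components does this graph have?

Starting from E we can reach E, G, N. That is one component of size 3.
Starting from I we can reach I, J, K. That is one component of size 3.
Starting from A we can reach A, B, C, D, F, H, L, M. That is one component of size 8.
Total: 3 components.

3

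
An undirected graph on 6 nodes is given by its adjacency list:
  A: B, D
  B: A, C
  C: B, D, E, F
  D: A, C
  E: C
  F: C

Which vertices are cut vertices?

C

Removing C increases the component count from 1 to 3, so C is a cut vertex.
By contrast removing F leaves 1 component; it is not a cut vertex. No other vertex is a cut vertex either.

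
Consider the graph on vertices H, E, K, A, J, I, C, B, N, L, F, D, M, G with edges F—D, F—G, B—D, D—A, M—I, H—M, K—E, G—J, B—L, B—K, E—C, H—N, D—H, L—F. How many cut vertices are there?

Removing B increases the component count from 1 to 2, so B is a cut vertex.
Removing D increases the component count from 1 to 3, so D is a cut vertex.
Removing E increases the component count from 1 to 2, so E is a cut vertex.
Likewise F, G, H, K, M are cut vertices.
By contrast removing I leaves 1 component; it is not a cut vertex. No other vertex is a cut vertex either.

8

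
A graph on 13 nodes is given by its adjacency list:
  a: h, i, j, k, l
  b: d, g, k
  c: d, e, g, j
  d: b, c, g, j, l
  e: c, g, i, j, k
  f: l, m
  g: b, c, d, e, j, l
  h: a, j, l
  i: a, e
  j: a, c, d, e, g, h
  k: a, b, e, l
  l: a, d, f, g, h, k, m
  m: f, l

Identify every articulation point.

Removing l increases the component count from 1 to 2, so l is a cut vertex.
By contrast removing g leaves 1 component; it is not a cut vertex. No other vertex is a cut vertex either.

l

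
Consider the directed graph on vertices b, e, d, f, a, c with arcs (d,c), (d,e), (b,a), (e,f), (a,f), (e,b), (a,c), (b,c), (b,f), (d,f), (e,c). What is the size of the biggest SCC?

{b} is an SCC by itself.
{f} is an SCC by itself.
{e} is an SCC by itself.
{d} is an SCC by itself.
{c} is an SCC by itself.
(and 1 more singleton SCC)
The largest has 1 vertex.

1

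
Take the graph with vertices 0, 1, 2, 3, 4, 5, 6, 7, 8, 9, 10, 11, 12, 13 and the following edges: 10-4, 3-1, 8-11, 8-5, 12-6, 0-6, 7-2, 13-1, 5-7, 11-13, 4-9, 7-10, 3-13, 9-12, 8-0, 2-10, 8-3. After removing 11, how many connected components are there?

With 11 gone, the remaining components are: {0, 1, 2, 3, 4, 5, 6, 7, 8, 9, 10, 12, 13}.
That is 1 component.

1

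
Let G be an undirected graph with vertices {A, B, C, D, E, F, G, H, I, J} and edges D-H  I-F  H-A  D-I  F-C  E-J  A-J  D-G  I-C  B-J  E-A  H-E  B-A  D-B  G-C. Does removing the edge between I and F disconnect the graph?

No

After removing I-F, the path I-C-F still connects them, so the edge is not a bridge.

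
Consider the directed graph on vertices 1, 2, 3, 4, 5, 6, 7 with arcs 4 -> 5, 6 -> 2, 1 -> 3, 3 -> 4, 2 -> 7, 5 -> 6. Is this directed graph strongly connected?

There is no directed path from 6 to 3, so the graph is not strongly connected.

No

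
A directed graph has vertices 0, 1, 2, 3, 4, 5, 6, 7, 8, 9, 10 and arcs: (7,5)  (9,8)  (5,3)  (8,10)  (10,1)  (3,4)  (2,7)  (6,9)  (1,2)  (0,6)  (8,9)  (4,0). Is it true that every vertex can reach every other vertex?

Yes

From 4 we can reach every vertex (0, 1, 2, 3, 4, 5, 6, 7, 8, 9, 10), and every vertex can reach 4 (0, 1, 2, 3, 4, 5, 6, 7, 8, 9, 10). So the whole graph is one strongly connected component.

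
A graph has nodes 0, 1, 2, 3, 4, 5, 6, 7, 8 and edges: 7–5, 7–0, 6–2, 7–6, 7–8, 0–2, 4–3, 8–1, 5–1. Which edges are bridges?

3-4

The edges on the cycle 7-8-1-5-7 are not bridges since each lies on that cycle.
But removing 3–4 disconnects 3 from 4 — this is a bridge.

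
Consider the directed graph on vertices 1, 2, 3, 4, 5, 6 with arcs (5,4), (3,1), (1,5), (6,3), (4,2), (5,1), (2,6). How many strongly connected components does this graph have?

{1, 2, 3, 4, 5, 6} are all mutually reachable — one SCC of size 6.
That gives 1 strongly connected component.

1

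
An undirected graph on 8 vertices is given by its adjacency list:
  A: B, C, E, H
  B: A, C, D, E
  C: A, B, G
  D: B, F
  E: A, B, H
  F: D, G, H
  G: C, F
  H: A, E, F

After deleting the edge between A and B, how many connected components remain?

A and B are still connected via A-E-B, so the component count stays at 1.

1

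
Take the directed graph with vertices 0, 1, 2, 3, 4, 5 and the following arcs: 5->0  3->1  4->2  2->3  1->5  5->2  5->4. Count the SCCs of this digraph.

{1, 2, 3, 4, 5} are all mutually reachable — one SCC of size 5.
{0} is an SCC by itself.
That gives 2 strongly connected components.

2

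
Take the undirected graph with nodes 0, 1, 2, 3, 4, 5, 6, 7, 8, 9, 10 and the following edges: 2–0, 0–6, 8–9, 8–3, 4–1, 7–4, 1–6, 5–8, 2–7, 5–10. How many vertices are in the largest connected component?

Starting from 3 we can reach 3, 5, 8, 9, 10. That is one component of size 5.
Starting from 0 we can reach 0, 1, 2, 4, 6, 7. That is one component of size 6.
The largest has 6 vertices.

6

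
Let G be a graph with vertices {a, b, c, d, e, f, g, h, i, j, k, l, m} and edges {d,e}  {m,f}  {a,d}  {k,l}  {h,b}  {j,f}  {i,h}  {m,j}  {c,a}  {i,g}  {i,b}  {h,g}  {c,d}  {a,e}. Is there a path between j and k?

No

The component containing j is {f, j, m}, and k is not in it.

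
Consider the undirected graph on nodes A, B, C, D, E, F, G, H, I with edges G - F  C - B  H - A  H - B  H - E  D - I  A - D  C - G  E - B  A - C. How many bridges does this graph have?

4

The edges on the cycle H-A-C-B-H are not bridges since each lies on that cycle.
But removing I - D disconnects I from D; removing F - G disconnects F from G; removing A - D disconnects A from D; removing G - C disconnects G from C — these are bridges.
That makes 4 bridges.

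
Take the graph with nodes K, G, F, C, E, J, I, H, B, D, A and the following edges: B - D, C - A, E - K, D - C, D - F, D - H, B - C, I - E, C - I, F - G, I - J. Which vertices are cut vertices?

C, D, E, F, I

Removing C increases the component count from 1 to 3, so C is a cut vertex.
Removing D increases the component count from 1 to 3, so D is a cut vertex.
Removing E increases the component count from 1 to 2, so E is a cut vertex.
Likewise F, I are cut vertices.
By contrast removing H leaves 1 component; it is not a cut vertex. No other vertex is a cut vertex either.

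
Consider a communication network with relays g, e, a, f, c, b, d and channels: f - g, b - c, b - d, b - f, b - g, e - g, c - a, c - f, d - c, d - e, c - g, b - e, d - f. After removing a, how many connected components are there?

With a gone, the remaining components are: {b, c, d, e, f, g}.
That is 1 component.

1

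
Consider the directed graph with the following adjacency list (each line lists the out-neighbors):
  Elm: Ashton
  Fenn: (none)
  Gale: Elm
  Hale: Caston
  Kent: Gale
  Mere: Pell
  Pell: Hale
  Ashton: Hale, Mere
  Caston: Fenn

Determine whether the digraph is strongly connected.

There is no directed path from Fenn to Pell, so the graph is not strongly connected.

No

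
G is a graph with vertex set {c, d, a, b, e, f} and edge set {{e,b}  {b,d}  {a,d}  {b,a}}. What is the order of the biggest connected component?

4

f is isolated — a component by itself.
c is isolated — a component by itself.
Starting from a we can reach a, b, d, e. That is one component of size 4.
The largest has 4 vertices.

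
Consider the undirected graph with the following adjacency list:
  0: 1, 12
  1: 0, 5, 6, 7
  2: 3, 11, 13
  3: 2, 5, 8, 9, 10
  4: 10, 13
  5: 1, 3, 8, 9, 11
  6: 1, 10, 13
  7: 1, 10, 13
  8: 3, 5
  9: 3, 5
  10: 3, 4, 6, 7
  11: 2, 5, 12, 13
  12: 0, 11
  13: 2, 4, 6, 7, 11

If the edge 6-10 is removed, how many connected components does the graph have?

6 and 10 are still connected via 6-1-7-10, so the component count stays at 1.

1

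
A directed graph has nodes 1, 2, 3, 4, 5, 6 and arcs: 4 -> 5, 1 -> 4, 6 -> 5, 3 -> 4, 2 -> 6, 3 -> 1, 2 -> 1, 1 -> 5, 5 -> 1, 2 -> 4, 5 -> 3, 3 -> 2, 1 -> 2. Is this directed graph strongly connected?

From 5 we can reach every vertex (1, 2, 3, 4, 5, 6), and every vertex can reach 5 (1, 2, 3, 4, 5, 6). So the whole graph is one strongly connected component.

Yes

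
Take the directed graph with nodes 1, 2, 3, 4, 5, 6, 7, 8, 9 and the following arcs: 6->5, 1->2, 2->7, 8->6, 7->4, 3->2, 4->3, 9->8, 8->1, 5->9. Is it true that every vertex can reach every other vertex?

There is no directed path from 1 to 9, so the graph is not strongly connected.

No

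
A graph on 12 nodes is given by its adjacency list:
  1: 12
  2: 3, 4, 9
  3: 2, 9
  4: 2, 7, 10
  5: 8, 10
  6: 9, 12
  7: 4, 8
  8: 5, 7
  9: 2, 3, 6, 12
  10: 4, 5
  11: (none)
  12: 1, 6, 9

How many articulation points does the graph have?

Removing 2 increases the component count from 2 to 3, so 2 is a cut vertex.
Removing 4 increases the component count from 2 to 3, so 4 is a cut vertex.
Removing 9 increases the component count from 2 to 3, so 9 is a cut vertex.
Likewise 12 is a cut vertex.
By contrast removing 5 leaves 2 components; it is not a cut vertex. No other vertex is a cut vertex either.

4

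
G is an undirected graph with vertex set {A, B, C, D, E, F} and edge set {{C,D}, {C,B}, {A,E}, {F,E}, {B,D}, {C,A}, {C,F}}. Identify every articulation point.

C

Removing C increases the component count from 1 to 2, so C is a cut vertex.
By contrast removing E leaves 1 component; it is not a cut vertex. No other vertex is a cut vertex either.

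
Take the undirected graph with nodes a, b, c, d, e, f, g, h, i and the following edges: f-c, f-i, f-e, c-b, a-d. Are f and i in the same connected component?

Yes

From f we can reach b, c, e, f, i, which includes i.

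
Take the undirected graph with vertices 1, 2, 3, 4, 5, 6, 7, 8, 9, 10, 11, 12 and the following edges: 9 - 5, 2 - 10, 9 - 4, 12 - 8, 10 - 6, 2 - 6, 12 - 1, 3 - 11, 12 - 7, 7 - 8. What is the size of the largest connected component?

Starting from 3 we can reach 3, 11. That is one component of size 2.
Starting from 2 we can reach 2, 6, 10. That is one component of size 3.
Starting from 4 we can reach 4, 5, 9. That is one component of size 3.
Starting from 1 we can reach 1, 7, 8, 12. That is one component of size 4.
The largest has 4 vertices.

4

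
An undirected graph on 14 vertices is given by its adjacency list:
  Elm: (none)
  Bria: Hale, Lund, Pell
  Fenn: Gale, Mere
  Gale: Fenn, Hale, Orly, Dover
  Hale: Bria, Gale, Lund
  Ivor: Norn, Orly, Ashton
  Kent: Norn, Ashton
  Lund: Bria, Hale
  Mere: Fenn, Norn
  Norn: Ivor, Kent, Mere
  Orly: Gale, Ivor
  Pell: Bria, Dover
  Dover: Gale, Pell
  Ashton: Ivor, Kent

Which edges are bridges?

The edges on the cycle Norn-Kent-Ashton-Ivor-Norn are not bridges since each lies on that cycle.
Every edge lies on some cycle, so there are no bridges.

none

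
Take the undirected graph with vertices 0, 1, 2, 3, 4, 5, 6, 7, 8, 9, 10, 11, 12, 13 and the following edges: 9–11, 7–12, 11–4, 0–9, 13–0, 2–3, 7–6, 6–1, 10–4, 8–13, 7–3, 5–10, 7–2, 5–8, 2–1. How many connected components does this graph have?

2

Starting from 1 we can reach 1, 2, 3, 6, 7, 12. That is one component of size 6.
Starting from 0 we can reach 0, 4, 5, 8, 9, 10, 11, 13. That is one component of size 8.
Total: 2 components.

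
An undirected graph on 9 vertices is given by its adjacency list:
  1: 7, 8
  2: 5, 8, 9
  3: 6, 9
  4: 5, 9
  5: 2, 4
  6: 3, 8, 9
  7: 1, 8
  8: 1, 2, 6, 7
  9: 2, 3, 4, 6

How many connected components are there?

1

Starting from 1 we can reach 1, 2, 3, 4, 5, 6, 7, 8, 9. That is one component of size 9.
Total: 1 component.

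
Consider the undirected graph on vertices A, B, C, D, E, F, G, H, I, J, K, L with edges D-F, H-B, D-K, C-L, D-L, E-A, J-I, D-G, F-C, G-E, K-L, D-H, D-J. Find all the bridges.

A-E, B-H, D-G, D-H, D-J, E-G, I-J

The edges on the cycle D-K-L-D are not bridges since each lies on that cycle.
But removing H-D disconnects H from D; removing E-G disconnects E from G; removing J-D disconnects J from D; removing G-D disconnects G from D — these are bridges.
In total 7 edges are bridges.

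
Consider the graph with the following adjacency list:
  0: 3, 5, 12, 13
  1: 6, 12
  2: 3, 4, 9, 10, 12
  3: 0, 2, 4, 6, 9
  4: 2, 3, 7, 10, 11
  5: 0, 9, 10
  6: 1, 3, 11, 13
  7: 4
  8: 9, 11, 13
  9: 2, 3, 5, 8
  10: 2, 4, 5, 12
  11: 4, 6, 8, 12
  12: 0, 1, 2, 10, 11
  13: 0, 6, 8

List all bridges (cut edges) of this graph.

4-7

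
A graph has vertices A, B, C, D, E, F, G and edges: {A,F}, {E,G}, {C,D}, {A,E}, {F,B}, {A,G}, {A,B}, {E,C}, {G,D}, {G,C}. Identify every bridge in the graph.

none

The edges on the cycle A-F-B-A are not bridges since each lies on that cycle.
Every edge lies on some cycle, so there are no bridges.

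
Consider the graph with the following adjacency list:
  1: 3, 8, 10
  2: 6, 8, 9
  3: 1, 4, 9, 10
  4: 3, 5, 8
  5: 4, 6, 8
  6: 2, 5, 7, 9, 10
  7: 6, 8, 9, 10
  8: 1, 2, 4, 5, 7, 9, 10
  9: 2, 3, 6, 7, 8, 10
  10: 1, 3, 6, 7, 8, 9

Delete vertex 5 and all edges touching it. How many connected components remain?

With 5 gone, the remaining components are: {1, 2, 3, 4, 6, 7, 8, 9, 10}.
That is 1 component.

1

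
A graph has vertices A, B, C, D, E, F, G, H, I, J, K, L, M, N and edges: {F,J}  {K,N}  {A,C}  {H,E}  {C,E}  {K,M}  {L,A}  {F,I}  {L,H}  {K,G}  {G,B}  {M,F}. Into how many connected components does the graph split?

D is isolated — a component by itself.
Starting from A we can reach A, C, E, H, L. That is one component of size 5.
Starting from B we can reach B, F, G, I, J, K, M, N. That is one component of size 8.
Total: 3 components.

3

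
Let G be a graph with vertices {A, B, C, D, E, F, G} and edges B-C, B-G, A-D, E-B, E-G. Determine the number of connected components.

3

F is isolated — a component by itself.
Starting from A we can reach A, D. That is one component of size 2.
Starting from B we can reach B, C, E, G. That is one component of size 4.
Total: 3 components.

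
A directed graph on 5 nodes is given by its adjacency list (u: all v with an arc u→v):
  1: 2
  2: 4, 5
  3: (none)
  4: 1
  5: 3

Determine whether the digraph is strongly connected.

No

There is no directed path from 3 to 2, so the graph is not strongly connected.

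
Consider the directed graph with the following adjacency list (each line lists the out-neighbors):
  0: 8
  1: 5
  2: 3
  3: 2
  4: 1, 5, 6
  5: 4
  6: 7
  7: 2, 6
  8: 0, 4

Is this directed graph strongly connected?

No

There is no directed path from 5 to 8, so the graph is not strongly connected.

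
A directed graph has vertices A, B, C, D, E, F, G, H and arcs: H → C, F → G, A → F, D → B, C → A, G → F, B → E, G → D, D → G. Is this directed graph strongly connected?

No

There is no directed path from A to H, so the graph is not strongly connected.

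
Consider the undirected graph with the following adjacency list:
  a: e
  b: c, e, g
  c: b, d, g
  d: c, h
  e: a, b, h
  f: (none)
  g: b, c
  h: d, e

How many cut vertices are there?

1

Removing e increases the component count from 2 to 3, so e is a cut vertex.
By contrast removing b leaves 2 components; it is not a cut vertex. No other vertex is a cut vertex either.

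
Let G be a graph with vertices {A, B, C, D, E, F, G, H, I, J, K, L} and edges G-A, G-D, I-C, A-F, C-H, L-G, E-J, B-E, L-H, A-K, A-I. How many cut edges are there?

The edges on the cycle L-G-A-I-C-H-L are not bridges since each lies on that cycle.
But removing K-A disconnects K from A; removing G-D disconnects G from D; removing B-E disconnects B from E; removing A-F disconnects A from F — these are bridges.
In total 5 edges are bridges.

5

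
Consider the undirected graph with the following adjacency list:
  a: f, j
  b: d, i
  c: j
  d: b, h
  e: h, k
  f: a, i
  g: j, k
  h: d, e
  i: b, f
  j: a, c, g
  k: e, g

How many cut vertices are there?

Removing j increases the component count from 1 to 2, so j is a cut vertex.
By contrast removing a leaves 1 component; it is not a cut vertex. No other vertex is a cut vertex either.

1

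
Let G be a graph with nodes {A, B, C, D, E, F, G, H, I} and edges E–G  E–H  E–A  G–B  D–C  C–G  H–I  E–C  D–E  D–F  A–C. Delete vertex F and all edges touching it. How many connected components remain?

With F gone, the remaining components are: {A, B, C, D, E, G, H, I}.
That is 1 component.

1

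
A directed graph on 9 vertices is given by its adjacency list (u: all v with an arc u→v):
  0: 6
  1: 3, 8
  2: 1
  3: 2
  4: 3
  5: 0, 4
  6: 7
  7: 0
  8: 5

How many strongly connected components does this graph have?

{1, 2, 3, 4, 5, 8} are all mutually reachable — one SCC of size 6.
{0, 6, 7} are all mutually reachable — one SCC of size 3.
That gives 2 strongly connected components.

2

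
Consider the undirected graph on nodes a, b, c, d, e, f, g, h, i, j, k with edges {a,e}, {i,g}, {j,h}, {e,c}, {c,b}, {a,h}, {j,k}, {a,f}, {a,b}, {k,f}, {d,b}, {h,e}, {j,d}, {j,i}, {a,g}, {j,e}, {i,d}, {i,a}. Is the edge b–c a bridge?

After removing b–c, the path b-a-e-c still connects them, so the edge is not a bridge.

No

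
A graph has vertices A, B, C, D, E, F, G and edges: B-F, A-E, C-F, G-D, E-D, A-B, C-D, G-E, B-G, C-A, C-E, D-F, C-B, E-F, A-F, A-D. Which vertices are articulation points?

none

Removing F, for instance, still leaves 1 component. No single vertex removal increases the component count — the graph has no articulation points.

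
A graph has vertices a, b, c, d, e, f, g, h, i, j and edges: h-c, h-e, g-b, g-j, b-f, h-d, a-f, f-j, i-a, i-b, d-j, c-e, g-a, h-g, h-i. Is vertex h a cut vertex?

Deleting h raises the number of components from 1 to 2, so h is a cut vertex.

Yes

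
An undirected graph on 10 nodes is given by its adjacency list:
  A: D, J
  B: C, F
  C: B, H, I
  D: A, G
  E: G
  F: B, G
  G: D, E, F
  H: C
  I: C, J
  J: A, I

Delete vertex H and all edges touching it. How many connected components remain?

1

With H gone, the remaining components are: {A, B, C, D, E, F, G, I, J}.
That is 1 component.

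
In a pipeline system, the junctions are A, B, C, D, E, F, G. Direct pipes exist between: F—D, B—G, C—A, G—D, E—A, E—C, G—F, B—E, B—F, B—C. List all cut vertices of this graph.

B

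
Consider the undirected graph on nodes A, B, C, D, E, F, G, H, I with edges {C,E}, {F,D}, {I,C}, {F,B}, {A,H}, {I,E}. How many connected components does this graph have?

4

G is isolated — a component by itself.
Starting from A we can reach A, H. That is one component of size 2.
Starting from C we can reach C, E, I. That is one component of size 3.
Starting from B we can reach B, D, F. That is one component of size 3.
Total: 4 components.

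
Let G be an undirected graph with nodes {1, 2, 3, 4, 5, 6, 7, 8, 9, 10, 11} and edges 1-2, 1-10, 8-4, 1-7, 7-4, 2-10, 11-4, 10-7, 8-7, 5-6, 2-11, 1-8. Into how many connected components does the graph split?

4

3 is isolated — a component by itself.
9 is isolated — a component by itself.
Starting from 5 we can reach 5, 6. That is one component of size 2.
Starting from 1 we can reach 1, 2, 4, 7, 8, 10, 11. That is one component of size 7.
Total: 4 components.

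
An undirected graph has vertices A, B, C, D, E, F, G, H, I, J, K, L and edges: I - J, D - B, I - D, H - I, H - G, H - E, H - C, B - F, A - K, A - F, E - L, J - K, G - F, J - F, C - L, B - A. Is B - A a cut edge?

No

After removing B - A, the path B-F-A still connects them, so the edge is not a bridge.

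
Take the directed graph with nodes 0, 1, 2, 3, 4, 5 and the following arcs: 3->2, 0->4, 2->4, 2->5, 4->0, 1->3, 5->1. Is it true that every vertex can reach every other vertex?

No

There is no directed path from 4 to 3, so the graph is not strongly connected.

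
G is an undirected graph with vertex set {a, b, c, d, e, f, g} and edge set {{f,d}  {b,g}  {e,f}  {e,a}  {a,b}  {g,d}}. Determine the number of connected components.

2

c is isolated — a component by itself.
Starting from a we can reach a, b, d, e, f, g. That is one component of size 6.
Total: 2 components.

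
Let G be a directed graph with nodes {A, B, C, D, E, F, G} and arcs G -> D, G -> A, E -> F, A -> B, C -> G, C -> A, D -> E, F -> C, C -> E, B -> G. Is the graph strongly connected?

From G we can reach every vertex (A, B, C, D, E, F, G), and every vertex can reach G (A, B, C, D, E, F, G). So the whole graph is one strongly connected component.

Yes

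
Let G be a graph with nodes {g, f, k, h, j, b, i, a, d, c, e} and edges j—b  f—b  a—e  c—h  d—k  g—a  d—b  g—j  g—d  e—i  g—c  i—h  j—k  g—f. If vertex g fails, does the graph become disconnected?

Deleting g raises the number of components from 1 to 2, so g is a cut vertex.

Yes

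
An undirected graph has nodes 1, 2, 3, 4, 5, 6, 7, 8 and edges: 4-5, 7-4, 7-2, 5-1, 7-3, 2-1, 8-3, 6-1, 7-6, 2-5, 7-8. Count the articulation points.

Removing 7 increases the component count from 1 to 2, so 7 is a cut vertex.
By contrast removing 6 leaves 1 component; it is not a cut vertex. No other vertex is a cut vertex either.

1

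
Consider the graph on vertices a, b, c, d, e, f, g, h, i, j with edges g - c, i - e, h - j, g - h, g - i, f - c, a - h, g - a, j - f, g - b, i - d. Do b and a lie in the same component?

Yes

From b we can reach a, b, c, d, e, f, g, h, i, j, which includes a.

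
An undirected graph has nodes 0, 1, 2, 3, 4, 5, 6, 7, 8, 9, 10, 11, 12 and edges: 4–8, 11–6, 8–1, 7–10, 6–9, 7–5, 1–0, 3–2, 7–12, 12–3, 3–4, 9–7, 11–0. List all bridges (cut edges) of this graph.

10-7, 2-3, 5-7

The edges on the cycle 11-6-9-7-12-3-4-8-1-0-11 are not bridges since each lies on that cycle.
But removing 2–3 disconnects 2 from 3; removing 10–7 disconnects 10 from 7; removing 5–7 disconnects 5 from 7 — these are bridges.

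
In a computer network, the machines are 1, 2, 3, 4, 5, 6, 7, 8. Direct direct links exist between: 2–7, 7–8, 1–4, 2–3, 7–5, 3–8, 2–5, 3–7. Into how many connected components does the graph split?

3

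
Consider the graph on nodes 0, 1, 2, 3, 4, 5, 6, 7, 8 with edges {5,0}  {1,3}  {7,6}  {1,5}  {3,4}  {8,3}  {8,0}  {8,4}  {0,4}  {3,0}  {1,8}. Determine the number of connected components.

2 is isolated — a component by itself.
Starting from 6 we can reach 6, 7. That is one component of size 2.
Starting from 0 we can reach 0, 1, 3, 4, 5, 8. That is one component of size 6.
Total: 3 components.

3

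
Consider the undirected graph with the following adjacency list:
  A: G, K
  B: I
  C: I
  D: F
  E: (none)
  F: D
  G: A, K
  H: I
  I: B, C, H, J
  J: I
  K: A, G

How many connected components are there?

4

E is isolated — a component by itself.
Starting from D we can reach D, F. That is one component of size 2.
Starting from A we can reach A, G, K. That is one component of size 3.
Starting from B we can reach B, C, H, I, J. That is one component of size 5.
Total: 4 components.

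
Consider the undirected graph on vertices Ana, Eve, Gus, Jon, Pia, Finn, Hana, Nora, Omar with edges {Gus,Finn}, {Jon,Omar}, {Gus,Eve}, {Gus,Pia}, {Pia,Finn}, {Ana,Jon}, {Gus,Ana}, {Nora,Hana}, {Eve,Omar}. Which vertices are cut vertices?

Gus

Removing Gus increases the component count from 2 to 3, so Gus is a cut vertex.
By contrast removing Finn leaves 2 components; it is not a cut vertex. No other vertex is a cut vertex either.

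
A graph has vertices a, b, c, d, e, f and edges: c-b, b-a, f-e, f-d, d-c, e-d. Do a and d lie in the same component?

From a we can reach a, b, c, d, e, f, which includes d.

Yes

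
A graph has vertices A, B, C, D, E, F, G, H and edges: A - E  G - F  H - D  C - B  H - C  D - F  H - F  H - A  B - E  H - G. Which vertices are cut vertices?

H

Removing H increases the component count from 1 to 2, so H is a cut vertex.
By contrast removing F leaves 1 component; it is not a cut vertex. No other vertex is a cut vertex either.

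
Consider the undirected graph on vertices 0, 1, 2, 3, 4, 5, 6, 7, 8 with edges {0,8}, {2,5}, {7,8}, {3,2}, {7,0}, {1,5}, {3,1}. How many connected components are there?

4

6 is isolated — a component by itself.
4 is isolated — a component by itself.
Starting from 0 we can reach 0, 7, 8. That is one component of size 3.
Starting from 1 we can reach 1, 2, 3, 5. That is one component of size 4.
Total: 4 components.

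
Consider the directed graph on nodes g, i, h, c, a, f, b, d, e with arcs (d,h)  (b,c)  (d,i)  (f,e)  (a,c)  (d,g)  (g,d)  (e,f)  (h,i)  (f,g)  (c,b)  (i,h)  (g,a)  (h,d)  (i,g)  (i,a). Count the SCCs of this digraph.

4

{d, g, h, i} are all mutually reachable — one SCC of size 4.
{e, f} are all mutually reachable — one SCC of size 2.
{b, c} are all mutually reachable — one SCC of size 2.
{a} is an SCC by itself.
That gives 4 strongly connected components.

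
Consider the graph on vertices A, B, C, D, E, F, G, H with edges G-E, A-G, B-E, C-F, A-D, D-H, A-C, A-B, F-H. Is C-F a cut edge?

After removing C-F, the path C-A-D-H-F still connects them, so the edge is not a bridge.

No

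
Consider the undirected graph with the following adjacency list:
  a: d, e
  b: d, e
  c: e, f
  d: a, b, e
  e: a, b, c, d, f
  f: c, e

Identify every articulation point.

e

Removing e increases the component count from 1 to 2, so e is a cut vertex.
By contrast removing f leaves 1 component; it is not a cut vertex. No other vertex is a cut vertex either.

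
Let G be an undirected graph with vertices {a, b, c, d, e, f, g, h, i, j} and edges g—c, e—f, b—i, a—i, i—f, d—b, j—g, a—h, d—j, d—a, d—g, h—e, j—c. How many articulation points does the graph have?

Removing d increases the component count from 1 to 2, so d is a cut vertex.
By contrast removing b leaves 1 component; it is not a cut vertex. No other vertex is a cut vertex either.

1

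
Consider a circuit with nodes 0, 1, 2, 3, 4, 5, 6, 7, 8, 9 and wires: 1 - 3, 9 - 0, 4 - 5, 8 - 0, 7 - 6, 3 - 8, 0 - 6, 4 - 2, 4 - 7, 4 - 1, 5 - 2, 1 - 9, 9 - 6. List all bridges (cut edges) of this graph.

The edges on the cycle 4-5-2-4 are not bridges since each lies on that cycle.
Every edge lies on some cycle, so there are no bridges.

none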